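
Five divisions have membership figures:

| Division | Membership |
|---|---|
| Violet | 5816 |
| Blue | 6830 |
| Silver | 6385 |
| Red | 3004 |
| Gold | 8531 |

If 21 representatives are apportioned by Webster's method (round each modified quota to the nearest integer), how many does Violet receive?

Standard divisor 30566/21 ≈ 1455.524; standard quotas: Violet 3.996, Blue 4.692, Silver 4.387, Red 2.064, Gold 5.861.
Rounding to the nearest integer gives Violet 4, Blue 5, Silver 4, Red 2, Gold 6 — total 21, matching the house size, so no adjustment is needed.
Violet receives 4.

4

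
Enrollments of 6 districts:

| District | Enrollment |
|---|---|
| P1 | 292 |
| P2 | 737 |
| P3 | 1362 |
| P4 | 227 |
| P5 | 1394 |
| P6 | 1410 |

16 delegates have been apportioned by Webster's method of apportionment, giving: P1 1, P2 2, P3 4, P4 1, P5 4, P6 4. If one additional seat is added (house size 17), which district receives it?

P6

Priority for the next seat is population ÷ (current seats + 0.5).
Priorities: P1 194.667, P2 294.800, P3 302.667, P4 151.333, P5 309.778, P6 313.333.
Highest priority: P6.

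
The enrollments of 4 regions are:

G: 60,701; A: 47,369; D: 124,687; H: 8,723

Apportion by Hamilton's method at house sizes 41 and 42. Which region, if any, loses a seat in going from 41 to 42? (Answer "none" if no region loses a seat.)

At 41 seats: G 10, A 8, D 21, H 2.
At 42 seats: G 11, A 8, D 22, H 1.
H drops from 2 to 1.

H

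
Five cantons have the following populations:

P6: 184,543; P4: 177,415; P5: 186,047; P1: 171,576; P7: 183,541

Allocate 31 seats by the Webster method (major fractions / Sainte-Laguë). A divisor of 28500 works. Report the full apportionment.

With modified divisor 28500: modified quotas P6 6.475, P4 6.225, P5 6.528, P1 6.020, P7 6.440.
Rounding to the nearest integer: P6 6, P4 6, P5 7, P1 6, P7 6 (total 31).

P6 6; P4 6; P5 7; P1 6; P7 6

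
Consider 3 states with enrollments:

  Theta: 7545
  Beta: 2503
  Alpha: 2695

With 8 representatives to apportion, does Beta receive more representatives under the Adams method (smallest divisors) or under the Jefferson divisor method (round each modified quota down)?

Adams

Adams: Theta 4, Beta 2, Alpha 2.
Jefferson: Theta 5, Beta 1, Alpha 2.
Beta gets 2 under Adams and 1 under Jefferson.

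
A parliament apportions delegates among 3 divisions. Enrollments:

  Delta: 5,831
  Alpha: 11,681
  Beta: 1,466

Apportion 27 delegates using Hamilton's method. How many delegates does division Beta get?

Total 18978; standard divisor 18978/27 ≈ 702.889.
Standard quotas: Delta 8.2958, Alpha 16.6186, Beta 2.0857.
Lower quotas: Delta 8, Alpha 16, Beta 2 (sum 26, leaving 1 seat).
Remainders in descending order: Alpha 0.6186, Delta 0.2958, Beta 0.0857.
Largest remainder: Alpha receives the extra seat.
Beta receives 2.

2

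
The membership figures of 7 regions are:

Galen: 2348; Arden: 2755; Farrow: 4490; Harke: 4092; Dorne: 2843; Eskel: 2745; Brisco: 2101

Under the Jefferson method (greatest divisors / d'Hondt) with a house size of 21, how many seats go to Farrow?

Standard divisor 21374/21 ≈ 1017.81; standard quotas: Galen 2.307, Arden 2.707, Farrow 4.411, Harke 4.020, Dorne 2.793, Eskel 2.697, Brisco 2.064.
Rounding down gives 2, 2, 4, 4, 2, 2, 2 = 18 seats, so the divisor must be adjusted.
With modified divisor 906: modified quotas Galen 2.592, Arden 3.041, Farrow 4.956, Harke 4.517, Dorne 3.138, Eskel 3.030, Brisco 2.319.
Rounding down: Galen 2, Arden 3, Farrow 4, Harke 4, Dorne 3, Eskel 3, Brisco 2 (total 21).
Farrow receives 4.

4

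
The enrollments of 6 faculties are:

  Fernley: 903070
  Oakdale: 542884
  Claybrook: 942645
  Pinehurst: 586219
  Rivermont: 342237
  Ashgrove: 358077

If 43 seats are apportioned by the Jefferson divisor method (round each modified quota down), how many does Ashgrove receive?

4

Standard divisor 3675132/43 ≈ 85468.186; standard quotas: Fernley 10.566, Oakdale 6.352, Claybrook 11.029, Pinehurst 6.859, Rivermont 4.004, Ashgrove 4.190.
Rounding down gives 10, 6, 11, 6, 4, 4 = 41 seats, so the divisor must be adjusted.
With modified divisor 80300: modified quotas Fernley 11.246, Oakdale 6.761, Claybrook 11.739, Pinehurst 7.300, Rivermont 4.262, Ashgrove 4.459.
Rounding down: Fernley 11, Oakdale 6, Claybrook 11, Pinehurst 7, Rivermont 4, Ashgrove 4 (total 43).
Ashgrove receives 4.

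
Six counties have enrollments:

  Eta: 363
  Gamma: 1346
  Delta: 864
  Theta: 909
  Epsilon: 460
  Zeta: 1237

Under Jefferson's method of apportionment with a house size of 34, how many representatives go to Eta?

Standard divisor 5179/34 ≈ 152.324; standard quotas: Eta 2.383, Gamma 8.836, Delta 5.672, Theta 5.968, Epsilon 3.020, Zeta 8.121.
Rounding down gives 2, 8, 5, 5, 3, 8 = 31 seats, so the divisor must be adjusted.
With modified divisor 140: modified quotas Eta 2.593, Gamma 9.614, Delta 6.171, Theta 6.493, Epsilon 3.286, Zeta 8.836.
Rounding down: Eta 2, Gamma 9, Delta 6, Theta 6, Epsilon 3, Zeta 8 (total 34).
Eta receives 2.

2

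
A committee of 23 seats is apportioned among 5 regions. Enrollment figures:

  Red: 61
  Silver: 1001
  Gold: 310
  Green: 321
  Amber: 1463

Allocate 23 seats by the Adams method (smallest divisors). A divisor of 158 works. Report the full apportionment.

With modified divisor 158: modified quotas Red 0.386, Silver 6.335, Gold 1.962, Green 2.032, Amber 9.259.
Rounding up: Red 1, Silver 7, Gold 2, Green 3, Amber 10 (total 23).

Red: 1, Silver: 7, Gold: 2, Green: 3, Amber: 10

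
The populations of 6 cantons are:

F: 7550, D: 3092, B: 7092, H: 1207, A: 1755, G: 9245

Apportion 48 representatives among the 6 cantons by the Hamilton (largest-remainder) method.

The standard divisor is 29941/48 ≈ 623.771.
Standard quotas: F 12.1038, D 4.9569, B 11.3696, H 1.9350, A 2.8135, G 14.8211.
Lower quotas: F 12, D 4, B 11, H 1, A 2, G 14 (sum 44, leaving 4 seats).
Remainders in descending order: D 0.9569, H 0.9350, G 0.8211, A 0.8135, B 0.3696, F 0.1038.
Largest remainders: D, H, G, A receive the extra seats.

F: 12; D: 5; B: 11; H: 2; A: 3; G: 15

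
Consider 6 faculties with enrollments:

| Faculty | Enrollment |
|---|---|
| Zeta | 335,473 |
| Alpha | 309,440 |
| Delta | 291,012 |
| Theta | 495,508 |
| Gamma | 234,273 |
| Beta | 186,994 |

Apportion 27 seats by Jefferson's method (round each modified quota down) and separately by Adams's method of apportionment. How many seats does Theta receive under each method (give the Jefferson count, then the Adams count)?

Jefferson: Zeta 5, Alpha 4, Delta 4, Theta 8, Gamma 3, Beta 3.
Adams: Zeta 5, Alpha 4, Delta 4, Theta 7, Gamma 4, Beta 3.
Theta gets 8 under Jefferson and 7 under Adams.

8 and 7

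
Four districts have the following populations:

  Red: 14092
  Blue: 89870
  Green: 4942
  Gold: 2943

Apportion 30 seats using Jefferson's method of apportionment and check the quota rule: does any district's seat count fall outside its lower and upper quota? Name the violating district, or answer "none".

Standard quotas: Red 3.780, Blue 24.105, Green 1.326, Gold 0.789.
Jefferson allocation: Red 4, Blue 25, Green 1, Gold 0.
Every allocation lies between the lower and upper quota.

none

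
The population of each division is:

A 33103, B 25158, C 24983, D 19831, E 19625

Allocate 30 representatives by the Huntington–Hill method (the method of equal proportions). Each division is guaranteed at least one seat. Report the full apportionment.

With divisor 4145: modified quotas A 7.986, B 6.069, C 6.027, D 4.784, E 4.735.
Geometric-mean thresholds: A √(7·8)=7.483, B √(6·7)=6.481, C √(6·7)=6.481, D √(4·5)=4.472, E √(4·5)=4.472.
Each quota rounded against its threshold gives A 8, B 6, C 6, D 5, E 5 (total 30).

A 8, B 6, C 6, D 5, E 5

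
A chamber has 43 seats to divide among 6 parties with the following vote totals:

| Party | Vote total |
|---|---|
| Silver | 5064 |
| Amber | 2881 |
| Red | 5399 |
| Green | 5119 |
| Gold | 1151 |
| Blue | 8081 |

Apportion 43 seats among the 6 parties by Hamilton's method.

Total 27695; standard divisor 27695/43 ≈ 644.07.
Standard quotas: Silver 7.8625, Amber 4.4731, Red 8.3826, Green 7.9479, Gold 1.7871, Blue 12.5468.
Lower quotas: Silver 7, Amber 4, Red 8, Green 7, Gold 1, Blue 12 (sum 39, leaving 4 seats).
Remainders in descending order: Green 0.9479, Silver 0.8625, Gold 0.7871, Blue 0.5468, Amber 0.4731, Red 0.3826.
Largest remainders: Green, Silver, Gold, Blue receive the extra seats.

Silver 8, Amber 4, Red 8, Green 8, Gold 2, Blue 13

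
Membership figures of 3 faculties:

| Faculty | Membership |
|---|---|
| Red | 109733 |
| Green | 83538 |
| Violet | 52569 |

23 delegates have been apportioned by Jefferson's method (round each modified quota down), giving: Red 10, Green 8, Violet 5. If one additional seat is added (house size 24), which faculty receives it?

Priority for the next seat is population ÷ (current seats + 1).
Priorities: Red 9975.727, Green 9282.000, Violet 8761.500.
Highest priority: Red.

Red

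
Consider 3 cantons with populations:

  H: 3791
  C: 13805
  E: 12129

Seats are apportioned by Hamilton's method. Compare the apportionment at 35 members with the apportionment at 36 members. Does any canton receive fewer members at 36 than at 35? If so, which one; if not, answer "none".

At 35 seats: H 5, C 16, E 14.
At 36 seats: H 4, C 17, E 15.
H drops from 5 to 4.

H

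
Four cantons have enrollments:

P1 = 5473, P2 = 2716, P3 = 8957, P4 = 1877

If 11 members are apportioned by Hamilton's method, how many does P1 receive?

The standard divisor is 19023/11 ≈ 1729.364.
Standard quotas: P1 3.1647, P2 1.5705, P3 5.1794, P4 1.0854.
Lower quotas: P1 3, P2 1, P3 5, P4 1 (sum 10, leaving 1 seat).
Remainders in descending order: P2 0.5705, P3 0.1794, P1 0.1647, P4 0.0854.
Largest remainder: P2 receives the extra seat.
P1 receives 3.

3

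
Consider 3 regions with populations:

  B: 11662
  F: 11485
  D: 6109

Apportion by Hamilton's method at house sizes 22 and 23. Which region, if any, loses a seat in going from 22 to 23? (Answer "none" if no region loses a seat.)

none

At 22 seats: B 9, F 9, D 4.
At 23 seats: B 9, F 9, D 5.
No region's allocation decreased.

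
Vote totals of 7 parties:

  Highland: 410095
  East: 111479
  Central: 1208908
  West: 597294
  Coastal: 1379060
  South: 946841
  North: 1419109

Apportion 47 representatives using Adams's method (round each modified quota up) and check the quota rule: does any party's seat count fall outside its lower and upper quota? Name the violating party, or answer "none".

Standard quotas: Highland 3.174, East 0.863, Central 9.356, West 4.623, Coastal 10.673, South 7.328, North 10.983.
Adams allocation: Highland 3, East 1, Central 9, West 5, Coastal 11, South 7, North 11.
Every allocation lies between the lower and upper quota.

none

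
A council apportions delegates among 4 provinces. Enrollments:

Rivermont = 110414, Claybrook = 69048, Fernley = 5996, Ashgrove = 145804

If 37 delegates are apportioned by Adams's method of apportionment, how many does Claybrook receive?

8

Standard divisor 331262/37 ≈ 8953.027; standard quotas: Rivermont 12.333, Claybrook 7.712, Fernley 0.670, Ashgrove 16.285.
Rounding up gives 13, 8, 1, 17 = 39 seats, so the divisor must be adjusted.
With modified divisor 9500: modified quotas Rivermont 11.623, Claybrook 7.268, Fernley 0.631, Ashgrove 15.348.
Rounding up: Rivermont 12, Claybrook 8, Fernley 1, Ashgrove 16 (total 37).
Claybrook receives 8.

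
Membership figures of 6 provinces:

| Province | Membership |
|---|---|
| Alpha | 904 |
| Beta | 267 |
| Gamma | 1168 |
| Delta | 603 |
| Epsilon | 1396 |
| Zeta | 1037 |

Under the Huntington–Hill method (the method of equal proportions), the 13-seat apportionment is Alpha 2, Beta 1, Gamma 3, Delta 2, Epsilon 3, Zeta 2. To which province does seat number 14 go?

Priority for the next seat is population ÷ (√(s·(s+1))).
Priorities: Alpha 369.056, Beta 188.798, Gamma 337.173, Delta 246.174, Epsilon 402.990, Zeta 423.353.
Highest priority: Zeta.

Zeta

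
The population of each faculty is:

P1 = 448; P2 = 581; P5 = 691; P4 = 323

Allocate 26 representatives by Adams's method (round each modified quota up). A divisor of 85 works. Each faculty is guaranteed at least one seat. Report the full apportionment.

With modified divisor 85: modified quotas P1 5.271, P2 6.835, P5 8.129, P4 3.800.
Rounding up: P1 6, P2 7, P5 9, P4 4 (total 26).

P1: 6, P2: 7, P5: 9, P4: 4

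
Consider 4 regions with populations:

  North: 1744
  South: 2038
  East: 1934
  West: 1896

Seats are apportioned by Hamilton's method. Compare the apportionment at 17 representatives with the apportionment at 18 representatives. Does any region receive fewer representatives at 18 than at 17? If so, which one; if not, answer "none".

At 17 seats: North 4, South 5, East 4, West 4.
At 18 seats: North 4, South 5, East 5, West 4.
No region's allocation decreased.

none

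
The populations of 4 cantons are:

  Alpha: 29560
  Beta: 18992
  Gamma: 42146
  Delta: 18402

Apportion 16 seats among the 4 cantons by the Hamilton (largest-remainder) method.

Standard divisor: 109100 ÷ 16 ≈ 6818.75.
Standard quotas: Alpha 4.3351, Beta 2.7853, Gamma 6.1809, Delta 2.6987.
Lower quotas: Alpha 4, Beta 2, Gamma 6, Delta 2 (sum 14, leaving 2 seats).
Remainders in descending order: Beta 0.7853, Delta 0.6987, Alpha 0.3351, Gamma 0.1809.
The surplus seats go to Beta, Delta.

Alpha 4; Beta 3; Gamma 6; Delta 3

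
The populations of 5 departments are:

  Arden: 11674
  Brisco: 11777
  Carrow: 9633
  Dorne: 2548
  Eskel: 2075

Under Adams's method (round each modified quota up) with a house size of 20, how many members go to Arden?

6

Standard divisor 37707/20 ≈ 1885.35; standard quotas: Arden 6.192, Brisco 6.247, Carrow 5.109, Dorne 1.351, Eskel 1.101.
Rounding up gives 7, 7, 6, 2, 2 = 24 seats, so the divisor must be adjusted.
With modified divisor 2200: modified quotas Arden 5.306, Brisco 5.353, Carrow 4.379, Dorne 1.158, Eskel 0.943.
Rounding up: Arden 6, Brisco 6, Carrow 5, Dorne 2, Eskel 1 (total 20).
Arden receives 6.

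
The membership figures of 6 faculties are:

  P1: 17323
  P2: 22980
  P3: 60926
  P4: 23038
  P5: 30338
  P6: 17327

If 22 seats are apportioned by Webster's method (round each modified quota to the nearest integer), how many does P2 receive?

Standard divisor 171932/22 ≈ 7815.091; standard quotas: P1 2.217, P2 2.940, P3 7.796, P4 2.948, P5 3.882, P6 2.217.
Rounding to the nearest integer gives P1 2, P2 3, P3 8, P4 3, P5 4, P6 2 — total 22, matching the house size, so no adjustment is needed.
P2 receives 3.

3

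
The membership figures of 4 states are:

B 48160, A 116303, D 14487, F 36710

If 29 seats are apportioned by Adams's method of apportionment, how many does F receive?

Standard divisor 215660/29 ≈ 7436.552; standard quotas: B 6.476, A 15.639, D 1.948, F 4.936.
Rounding up gives 7, 16, 2, 5 = 30 seats, so the divisor must be adjusted.
With modified divisor 7900: modified quotas B 6.096, A 14.722, D 1.834, F 4.647.
Rounding up: B 7, A 15, D 2, F 5 (total 29).
F receives 5.

5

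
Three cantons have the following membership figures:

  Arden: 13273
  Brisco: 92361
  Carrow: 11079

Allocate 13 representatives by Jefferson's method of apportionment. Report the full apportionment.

Standard divisor 116713/13 ≈ 8977.923; standard quotas: Arden 1.478, Brisco 10.288, Carrow 1.234.
Rounding down gives 1, 10, 1 = 12 seats, so the divisor must be adjusted.
With modified divisor 8000: modified quotas Arden 1.659, Brisco 11.545, Carrow 1.385.
Rounding down: Arden 1, Brisco 11, Carrow 1 (total 13).

Arden=1, Brisco=11, Carrow=1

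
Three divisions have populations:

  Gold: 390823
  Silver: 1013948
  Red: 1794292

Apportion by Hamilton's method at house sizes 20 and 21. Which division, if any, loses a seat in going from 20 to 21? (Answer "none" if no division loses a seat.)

At 20 seats: Gold 3, Silver 6, Red 11.
At 21 seats: Gold 2, Silver 7, Red 12.
Gold drops from 3 to 2.

Gold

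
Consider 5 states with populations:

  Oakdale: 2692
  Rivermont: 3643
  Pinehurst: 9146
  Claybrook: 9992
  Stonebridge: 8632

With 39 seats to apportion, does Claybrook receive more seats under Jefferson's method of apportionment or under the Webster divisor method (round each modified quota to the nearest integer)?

Jefferson

Jefferson: Oakdale 3, Rivermont 4, Pinehurst 10, Claybrook 12, Stonebridge 10.
Webster: Oakdale 3, Rivermont 4, Pinehurst 11, Claybrook 11, Stonebridge 10.
Claybrook gets 12 under Jefferson and 11 under Webster.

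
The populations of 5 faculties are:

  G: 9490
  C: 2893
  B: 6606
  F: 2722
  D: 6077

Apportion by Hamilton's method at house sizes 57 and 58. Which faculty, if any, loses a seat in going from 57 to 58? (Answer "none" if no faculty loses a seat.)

At 57 seats: G 19, C 6, B 14, F 6, D 12.
At 58 seats: G 20, C 6, B 14, F 5, D 13.
F drops from 6 to 5.

F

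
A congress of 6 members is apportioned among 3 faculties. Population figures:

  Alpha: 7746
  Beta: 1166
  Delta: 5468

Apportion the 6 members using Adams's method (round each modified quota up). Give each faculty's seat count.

Alpha 3, Beta 1, Delta 2

Standard divisor 14380/6 ≈ 2396.667; standard quotas: Alpha 3.232, Beta 0.487, Delta 2.282.
Rounding up gives 4, 1, 3 = 8 seats, so the divisor must be adjusted.
With modified divisor 3300: modified quotas Alpha 2.347, Beta 0.353, Delta 1.657.
Rounding up: Alpha 3, Beta 1, Delta 2 (total 6).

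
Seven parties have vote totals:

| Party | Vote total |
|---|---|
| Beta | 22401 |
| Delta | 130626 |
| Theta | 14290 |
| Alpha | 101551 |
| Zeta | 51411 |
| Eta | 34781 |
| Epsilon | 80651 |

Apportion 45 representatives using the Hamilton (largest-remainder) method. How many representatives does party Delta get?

Standard divisor: 435711 ÷ 45 ≈ 9682.467.
Standard quotas: Beta 2.3136, Delta 13.4910, Theta 1.4759, Alpha 10.4881, Zeta 5.3097, Eta 3.5922, Epsilon 8.3296.
Lower quotas: Beta 2, Delta 13, Theta 1, Alpha 10, Zeta 5, Eta 3, Epsilon 8 (sum 42, leaving 3 seats).
Remainders in descending order: Eta 0.5922, Delta 0.4910, Alpha 0.4881, Theta 0.4759, Epsilon 0.3296, Beta 0.3136, Zeta 0.3097.
Largest remainders: Eta, Delta, Alpha receive the extra seats.
Delta receives 14.

14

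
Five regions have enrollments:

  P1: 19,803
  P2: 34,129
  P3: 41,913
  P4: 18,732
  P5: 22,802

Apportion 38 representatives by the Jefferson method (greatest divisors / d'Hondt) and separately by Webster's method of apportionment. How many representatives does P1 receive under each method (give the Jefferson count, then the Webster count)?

5 and 6

Jefferson: P1 5, P2 10, P3 12, P4 5, P5 6.
Webster: P1 6, P2 9, P3 12, P4 5, P5 6.
P1 gets 5 under Jefferson and 6 under Webster.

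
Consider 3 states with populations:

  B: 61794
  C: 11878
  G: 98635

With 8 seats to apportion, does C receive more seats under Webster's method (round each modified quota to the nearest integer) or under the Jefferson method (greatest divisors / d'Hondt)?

Webster

Webster: B 3, C 1, G 4.
Jefferson: B 3, C 0, G 5.
C gets 1 under Webster and 0 under Jefferson.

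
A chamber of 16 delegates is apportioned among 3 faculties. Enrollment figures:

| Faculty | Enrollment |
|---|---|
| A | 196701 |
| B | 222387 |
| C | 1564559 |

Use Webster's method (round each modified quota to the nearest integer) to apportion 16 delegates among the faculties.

A 2, B 2, C 12

Standard divisor 1983647/16 ≈ 123977.938; standard quotas: A 1.587, B 1.794, C 12.620.
Rounding to the nearest integer gives 2, 2, 13 = 17 seats, so the divisor must be adjusted.
With modified divisor 128100: modified quotas A 1.536, B 1.736, C 12.214.
Rounding to the nearest integer: A 2, B 2, C 12 (total 16).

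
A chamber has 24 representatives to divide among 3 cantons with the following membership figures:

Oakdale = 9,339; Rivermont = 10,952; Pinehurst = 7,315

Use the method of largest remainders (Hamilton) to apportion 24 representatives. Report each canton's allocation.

Oakdale=8, Rivermont=10, Pinehurst=6

Total 27606; standard divisor 27606/24 ≈ 1150.25.
Standard quotas: Oakdale 8.1191, Rivermont 9.5214, Pinehurst 6.3595.
Lower quotas: Oakdale 8, Rivermont 9, Pinehurst 6 (sum 23, leaving 1 seat).
Remainders in descending order: Rivermont 0.5214, Pinehurst 0.3595, Oakdale 0.1191.
Largest remainder: Rivermont receives the extra seat.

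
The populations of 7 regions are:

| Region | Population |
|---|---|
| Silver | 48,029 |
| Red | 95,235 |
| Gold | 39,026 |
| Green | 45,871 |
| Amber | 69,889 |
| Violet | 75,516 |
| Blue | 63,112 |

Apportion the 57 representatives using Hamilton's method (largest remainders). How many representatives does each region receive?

Standard divisor: 436678 ÷ 57 ≈ 7661.018.
Standard quotas: Silver 6.2693, Red 12.4311, Gold 5.0941, Green 5.9876, Amber 9.1227, Violet 9.8572, Blue 8.2381.
Lower quotas: Silver 6, Red 12, Gold 5, Green 5, Amber 9, Violet 9, Blue 8 (sum 54, leaving 3 seats).
Remainders in descending order: Green 0.9876, Violet 0.8572, Red 0.4311, Silver 0.2693, Blue 0.2381, Amber 0.1227, Gold 0.0941.
The surplus seats go to Green, Violet, Red.

Silver: 6, Red: 13, Gold: 5, Green: 6, Amber: 9, Violet: 10, Blue: 8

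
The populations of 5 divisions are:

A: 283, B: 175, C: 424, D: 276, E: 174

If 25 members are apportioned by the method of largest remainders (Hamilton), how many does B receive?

The standard divisor is 1332/25 ≈ 53.28.
Standard quotas: A 5.312, B 3.285, C 7.958, D 5.180, E 3.266.
Lower quotas: A 5, B 3, C 7, D 5, E 3 (sum 23, leaving 2 seats).
Remainders in descending order: C 0.958, A 0.312, B 0.285, E 0.266, D 0.180.
Largest remainders: C, A receive the extra seats.
B receives 3.

3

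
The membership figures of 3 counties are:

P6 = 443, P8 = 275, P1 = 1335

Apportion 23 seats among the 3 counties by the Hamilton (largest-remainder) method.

Total 2053; standard divisor 2053/23 ≈ 89.261.
Standard quotas: P6 4.963, P8 3.081, P1 14.956.
Lower quotas: P6 4, P8 3, P1 14 (sum 21, leaving 2 seats).
Remainders in descending order: P6 0.963, P1 0.956, P8 0.081.
Largest remainders: P6, P1 receive the extra seats.

P6 5, P8 3, P1 15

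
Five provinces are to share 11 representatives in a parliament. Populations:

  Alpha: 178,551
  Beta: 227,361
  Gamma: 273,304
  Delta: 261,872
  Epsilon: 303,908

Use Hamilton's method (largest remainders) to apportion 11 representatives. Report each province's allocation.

Alpha 2, Beta 2, Gamma 2, Delta 2, Epsilon 3

The standard divisor is 1244996/11 ≈ 113181.455.
Standard quotas: Alpha 1.5776, Beta 2.0088, Gamma 2.4147, Delta 2.3137, Epsilon 2.6851.
Lower quotas: Alpha 1, Beta 2, Gamma 2, Delta 2, Epsilon 2 (sum 9, leaving 2 seats).
Remainders in descending order: Epsilon 0.6851, Alpha 0.5776, Gamma 0.4147, Delta 0.3137, Beta 0.0088.
The surplus seats go to Epsilon, Alpha.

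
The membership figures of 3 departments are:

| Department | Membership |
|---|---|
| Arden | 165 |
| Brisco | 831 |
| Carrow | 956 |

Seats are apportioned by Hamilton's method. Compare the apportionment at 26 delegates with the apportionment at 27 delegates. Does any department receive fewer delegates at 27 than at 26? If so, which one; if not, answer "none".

At 26 seats: Arden 2, Brisco 11, Carrow 13.
At 27 seats: Arden 2, Brisco 12, Carrow 13.
No department's allocation decreased.

none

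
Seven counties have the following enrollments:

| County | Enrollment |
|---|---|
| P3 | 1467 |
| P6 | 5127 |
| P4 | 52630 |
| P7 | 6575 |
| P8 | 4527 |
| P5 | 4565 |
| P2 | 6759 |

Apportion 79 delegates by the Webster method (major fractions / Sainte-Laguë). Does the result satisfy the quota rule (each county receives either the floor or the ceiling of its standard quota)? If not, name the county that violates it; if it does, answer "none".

Standard quotas: P3 1.419, P6 4.961, P4 50.922, P7 6.362, P8 4.380, P5 4.417, P2 6.540.
Webster allocation: P3 1, P6 5, P4 52, P7 6, P8 4, P5 4, P2 7.
P4 has quota 50.922 (lower 50, upper 51) but receives 52 — outside the quota interval.

P4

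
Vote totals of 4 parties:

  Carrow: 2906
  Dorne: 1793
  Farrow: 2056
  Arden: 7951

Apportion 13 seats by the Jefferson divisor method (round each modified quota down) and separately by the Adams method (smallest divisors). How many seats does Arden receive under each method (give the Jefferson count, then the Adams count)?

8 and 6

Jefferson: Carrow 2, Dorne 1, Farrow 2, Arden 8.
Adams: Carrow 3, Dorne 2, Farrow 2, Arden 6.
Arden gets 8 under Jefferson and 6 under Adams.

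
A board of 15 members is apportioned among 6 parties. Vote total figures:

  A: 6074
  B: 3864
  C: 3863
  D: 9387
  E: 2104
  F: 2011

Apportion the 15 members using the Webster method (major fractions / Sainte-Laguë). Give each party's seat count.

A 4, B 2, C 2, D 5, E 1, F 1

Standard divisor 27303/15 ≈ 1820.2; standard quotas: A 3.337, B 2.123, C 2.122, D 5.157, E 1.156, F 1.105.
Rounding to the nearest integer gives 3, 2, 2, 5, 1, 1 = 14 seats, so the divisor must be adjusted.
With modified divisor 1720: modified quotas A 3.531, B 2.247, C 2.246, D 5.458, E 1.223, F 1.169.
Rounding to the nearest integer: A 4, B 2, C 2, D 5, E 1, F 1 (total 15).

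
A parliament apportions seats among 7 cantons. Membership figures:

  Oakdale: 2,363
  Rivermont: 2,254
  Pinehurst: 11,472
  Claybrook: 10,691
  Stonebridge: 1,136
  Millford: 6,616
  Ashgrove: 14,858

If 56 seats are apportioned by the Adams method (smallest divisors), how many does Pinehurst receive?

13

Standard divisor 49390/56 ≈ 881.964; standard quotas: Oakdale 2.679, Rivermont 2.556, Pinehurst 13.007, Claybrook 12.122, Stonebridge 1.288, Millford 7.501, Ashgrove 16.846.
Rounding up gives 3, 3, 14, 13, 2, 8, 17 = 60 seats, so the divisor must be adjusted.
With modified divisor 950: modified quotas Oakdale 2.487, Rivermont 2.373, Pinehurst 12.076, Claybrook 11.254, Stonebridge 1.196, Millford 6.964, Ashgrove 15.640.
Rounding up: Oakdale 3, Rivermont 3, Pinehurst 13, Claybrook 12, Stonebridge 2, Millford 7, Ashgrove 16 (total 56).
Pinehurst receives 13.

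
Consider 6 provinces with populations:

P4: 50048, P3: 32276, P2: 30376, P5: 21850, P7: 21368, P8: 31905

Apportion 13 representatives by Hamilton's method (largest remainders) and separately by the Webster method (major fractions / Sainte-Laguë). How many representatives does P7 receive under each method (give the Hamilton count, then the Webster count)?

Hamilton: P4 3, P3 2, P2 2, P5 2, P7 2, P8 2.
Webster: P4 4, P3 2, P2 2, P5 2, P7 1, P8 2.
P7 gets 2 under Hamilton and 1 under Webster.

2 and 1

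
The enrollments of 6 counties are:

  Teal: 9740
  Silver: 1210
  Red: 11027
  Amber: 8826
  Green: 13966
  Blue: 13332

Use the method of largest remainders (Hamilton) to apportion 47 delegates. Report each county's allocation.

Teal 8; Silver 1; Red 9; Amber 7; Green 11; Blue 11

Total 58101; standard divisor 58101/47 ≈ 1236.191.
Standard quotas: Teal 7.8790, Silver 0.9788, Red 8.9201, Amber 7.1397, Green 11.2976, Blue 10.7847.
Lower quotas: Teal 7, Silver 0, Red 8, Amber 7, Green 11, Blue 10 (sum 43, leaving 4 seats).
Remainders in descending order: Silver 0.9788, Red 0.9201, Teal 0.8790, Blue 0.7847, Green 0.2976, Amber 0.1397.
Largest remainders: Silver, Red, Teal, Blue receive the extra seats.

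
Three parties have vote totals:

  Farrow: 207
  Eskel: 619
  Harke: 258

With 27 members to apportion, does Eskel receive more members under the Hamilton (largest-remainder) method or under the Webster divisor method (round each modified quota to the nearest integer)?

Hamilton: Farrow 5, Eskel 15, Harke 7.
Webster: Farrow 5, Eskel 16, Harke 6.
Eskel gets 15 under Hamilton and 16 under Webster.

Webster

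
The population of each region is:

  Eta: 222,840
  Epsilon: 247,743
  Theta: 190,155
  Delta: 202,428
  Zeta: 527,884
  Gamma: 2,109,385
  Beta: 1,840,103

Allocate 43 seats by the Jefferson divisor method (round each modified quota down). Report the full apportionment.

Eta 1; Epsilon 2; Theta 1; Delta 1; Zeta 4; Gamma 18; Beta 16

Standard divisor 5340538/43 ≈ 124198.558; standard quotas: Eta 1.794, Epsilon 1.995, Theta 1.531, Delta 1.630, Zeta 4.250, Gamma 16.984, Beta 14.816.
Rounding down gives 1, 1, 1, 1, 4, 16, 14 = 38 seats, so the divisor must be adjusted.
With modified divisor 113200: modified quotas Eta 1.969, Epsilon 2.189, Theta 1.680, Delta 1.788, Zeta 4.663, Gamma 18.634, Beta 16.255.
Rounding down: Eta 1, Epsilon 2, Theta 1, Delta 1, Zeta 4, Gamma 18, Beta 16 (total 43).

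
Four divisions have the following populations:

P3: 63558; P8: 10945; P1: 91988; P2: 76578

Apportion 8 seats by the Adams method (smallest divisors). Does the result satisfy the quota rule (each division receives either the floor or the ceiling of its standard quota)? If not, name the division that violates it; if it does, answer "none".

none

Standard quotas: P3 2.092, P8 0.360, P1 3.028, P2 2.520.
Adams allocation: P3 2, P8 1, P1 3, P2 2.
Every allocation lies between the lower and upper quota.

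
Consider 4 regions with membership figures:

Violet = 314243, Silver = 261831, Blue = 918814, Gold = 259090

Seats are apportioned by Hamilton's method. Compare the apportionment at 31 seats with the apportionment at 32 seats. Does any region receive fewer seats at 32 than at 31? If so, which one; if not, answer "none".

Gold

At 31 seats: Violet 5, Silver 5, Blue 16, Gold 5.
At 32 seats: Violet 6, Silver 5, Blue 17, Gold 4.
Gold drops from 5 to 4.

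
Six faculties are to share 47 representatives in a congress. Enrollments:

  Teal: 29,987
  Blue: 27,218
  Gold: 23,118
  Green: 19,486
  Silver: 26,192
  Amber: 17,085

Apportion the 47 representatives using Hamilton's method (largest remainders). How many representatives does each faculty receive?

The standard divisor is 143086/47 ≈ 3044.383.
Standard quotas: Teal 9.8499, Blue 8.9404, Gold 7.5937, Green 6.4006, Silver 8.6034, Amber 5.6120.
Lower quotas: Teal 9, Blue 8, Gold 7, Green 6, Silver 8, Amber 5 (sum 43, leaving 4 seats).
Remainders in descending order: Blue 0.9404, Teal 0.8499, Amber 0.6120, Silver 0.6034, Gold 0.5937, Green 0.4006.
The surplus seats go to Blue, Teal, Amber, Silver.

Teal 10, Blue 9, Gold 7, Green 6, Silver 9, Amber 6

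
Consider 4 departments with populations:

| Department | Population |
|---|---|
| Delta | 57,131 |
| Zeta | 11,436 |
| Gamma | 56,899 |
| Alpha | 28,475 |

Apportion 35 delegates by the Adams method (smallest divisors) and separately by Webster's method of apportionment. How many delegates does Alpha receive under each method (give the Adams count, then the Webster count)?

7 and 6

Adams: Delta 13, Zeta 3, Gamma 12, Alpha 7.
Webster: Delta 13, Zeta 3, Gamma 13, Alpha 6.
Alpha gets 7 under Adams and 6 under Webster.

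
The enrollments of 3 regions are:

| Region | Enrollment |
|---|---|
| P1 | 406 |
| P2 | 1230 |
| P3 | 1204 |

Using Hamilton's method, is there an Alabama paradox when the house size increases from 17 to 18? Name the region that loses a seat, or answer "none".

At 17 seats: P1 3, P2 7, P3 7.
At 18 seats: P1 2, P2 8, P3 8.
P1 drops from 3 to 2.

P1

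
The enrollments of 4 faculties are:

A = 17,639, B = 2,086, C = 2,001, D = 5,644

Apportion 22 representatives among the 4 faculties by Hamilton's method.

The standard divisor is 27370/22 ≈ 1244.091.
Standard quotas: A 14.1782, B 1.6767, C 1.6084, D 4.5366.
Lower quotas: A 14, B 1, C 1, D 4 (sum 20, leaving 2 seats).
Remainders in descending order: B 0.6767, C 0.6084, D 0.5366, A 0.1782.
Largest remainders: B, C receive the extra seats.

A 14, B 2, C 2, D 4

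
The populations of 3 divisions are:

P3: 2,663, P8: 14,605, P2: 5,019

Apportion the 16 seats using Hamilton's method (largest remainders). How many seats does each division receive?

P3=2; P8=10; P2=4

The standard divisor is 22287/16 ≈ 1392.938.
Standard quotas: P3 1.9118, P8 10.4850, P2 3.6032.
Lower quotas: P3 1, P8 10, P2 3 (sum 14, leaving 2 seats).
Remainders in descending order: P3 0.9118, P2 0.6032, P8 0.4850.
The surplus seats go to P3, P2.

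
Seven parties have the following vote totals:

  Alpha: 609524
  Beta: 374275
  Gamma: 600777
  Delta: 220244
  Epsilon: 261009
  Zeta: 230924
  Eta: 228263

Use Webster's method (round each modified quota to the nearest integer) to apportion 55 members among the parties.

Standard divisor 2525016/55 ≈ 45909.382; standard quotas: Alpha 13.277, Beta 8.152, Gamma 13.086, Delta 4.797, Epsilon 5.685, Zeta 5.030, Eta 4.972.
Rounding to the nearest integer gives Alpha 13, Beta 8, Gamma 13, Delta 5, Epsilon 6, Zeta 5, Eta 5 — total 55, matching the house size, so no adjustment is needed.

Alpha: 13, Beta: 8, Gamma: 13, Delta: 5, Epsilon: 6, Zeta: 5, Eta: 5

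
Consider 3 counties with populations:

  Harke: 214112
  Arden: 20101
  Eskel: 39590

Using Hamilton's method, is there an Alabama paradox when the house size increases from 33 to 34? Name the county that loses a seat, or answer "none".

At 33 seats: Harke 26, Arden 2, Eskel 5.
At 34 seats: Harke 27, Arden 2, Eskel 5.
No county's allocation decreased.

none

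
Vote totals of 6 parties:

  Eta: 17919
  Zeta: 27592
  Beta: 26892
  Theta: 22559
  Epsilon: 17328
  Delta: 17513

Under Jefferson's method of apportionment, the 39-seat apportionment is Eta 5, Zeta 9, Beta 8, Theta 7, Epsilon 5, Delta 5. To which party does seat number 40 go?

Priority for the next seat is population ÷ (current seats + 1).
Priorities: Eta 2986.500, Zeta 2759.200, Beta 2988.000, Theta 2819.875, Epsilon 2888.000, Delta 2918.833.
Highest priority: Beta.

Beta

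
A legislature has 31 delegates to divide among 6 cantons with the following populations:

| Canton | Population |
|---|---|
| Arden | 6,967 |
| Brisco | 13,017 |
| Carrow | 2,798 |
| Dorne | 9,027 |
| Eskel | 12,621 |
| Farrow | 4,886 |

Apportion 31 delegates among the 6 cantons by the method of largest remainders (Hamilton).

Arden=4; Brisco=8; Carrow=2; Dorne=6; Eskel=8; Farrow=3

Standard divisor: 49316 ÷ 31 ≈ 1590.839.
Standard quotas: Arden 4.3795, Brisco 8.1825, Carrow 1.7588, Dorne 5.6744, Eskel 7.9336, Farrow 3.0713.
Lower quotas: Arden 4, Brisco 8, Carrow 1, Dorne 5, Eskel 7, Farrow 3 (sum 28, leaving 3 seats).
Remainders in descending order: Eskel 0.9336, Carrow 0.7588, Dorne 0.6744, Arden 0.3795, Brisco 0.1825, Farrow 0.0713.
Largest remainders: Eskel, Carrow, Dorne receive the extra seats.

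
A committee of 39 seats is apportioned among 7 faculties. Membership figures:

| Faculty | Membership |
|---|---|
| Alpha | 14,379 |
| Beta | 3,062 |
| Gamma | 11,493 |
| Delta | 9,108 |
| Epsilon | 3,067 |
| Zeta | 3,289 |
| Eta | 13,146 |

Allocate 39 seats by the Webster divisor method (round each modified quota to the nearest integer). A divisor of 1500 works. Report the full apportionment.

With modified divisor 1500: modified quotas Alpha 9.586, Beta 2.041, Gamma 7.662, Delta 6.072, Epsilon 2.045, Zeta 2.193, Eta 8.764.
Rounding to the nearest integer: Alpha 10, Beta 2, Gamma 8, Delta 6, Epsilon 2, Zeta 2, Eta 9 (total 39).

Alpha 10, Beta 2, Gamma 8, Delta 6, Epsilon 2, Zeta 2, Eta 9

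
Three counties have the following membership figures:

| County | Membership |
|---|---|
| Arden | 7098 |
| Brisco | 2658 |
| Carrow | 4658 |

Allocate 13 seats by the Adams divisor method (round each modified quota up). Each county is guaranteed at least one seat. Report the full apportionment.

Arden: 6, Brisco: 3, Carrow: 4

Standard divisor 14414/13 ≈ 1108.769; standard quotas: Arden 6.402, Brisco 2.397, Carrow 4.201.
Rounding up gives 7, 3, 5 = 15 seats, so the divisor must be adjusted.
With modified divisor 1300: modified quotas Arden 5.460, Brisco 2.045, Carrow 3.583.
Rounding up: Arden 6, Brisco 3, Carrow 4 (total 13).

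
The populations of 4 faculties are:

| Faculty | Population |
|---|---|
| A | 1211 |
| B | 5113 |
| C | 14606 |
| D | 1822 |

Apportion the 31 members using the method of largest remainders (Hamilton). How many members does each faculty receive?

A 2; B 7; C 20; D 2

Standard divisor: 22752 ÷ 31 ≈ 733.935.
Standard quotas: A 1.6500, B 6.9666, C 19.9009, D 2.4825.
Lower quotas: A 1, B 6, C 19, D 2 (sum 28, leaving 3 seats).
Remainders in descending order: B 0.9666, C 0.9009, A 0.6500, D 0.4825.
Largest remainders: B, C, A receive the extra seats.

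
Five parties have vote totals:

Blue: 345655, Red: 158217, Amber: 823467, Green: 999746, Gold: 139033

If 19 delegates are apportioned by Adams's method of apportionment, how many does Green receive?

7

Standard divisor 2466118/19 ≈ 129795.684; standard quotas: Blue 2.663, Red 1.219, Amber 6.344, Green 7.702, Gold 1.071.
Rounding up gives 3, 2, 7, 8, 2 = 22 seats, so the divisor must be adjusted.
With modified divisor 150500: modified quotas Blue 2.297, Red 1.051, Amber 5.472, Green 6.643, Gold 0.924.
Rounding up: Blue 3, Red 2, Amber 6, Green 7, Gold 1 (total 19).
Green receives 7.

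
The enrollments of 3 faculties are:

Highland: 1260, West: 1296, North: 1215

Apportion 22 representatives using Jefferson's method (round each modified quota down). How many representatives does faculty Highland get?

7

Standard divisor 3771/22 ≈ 171.409; standard quotas: Highland 7.351, West 7.561, North 7.088.
Rounding down gives 7, 7, 7 = 21 seats, so the divisor must be adjusted.
With modified divisor 160: modified quotas Highland 7.875, West 8.100, North 7.594.
Rounding down: Highland 7, West 8, North 7 (total 22).
Highland receives 7.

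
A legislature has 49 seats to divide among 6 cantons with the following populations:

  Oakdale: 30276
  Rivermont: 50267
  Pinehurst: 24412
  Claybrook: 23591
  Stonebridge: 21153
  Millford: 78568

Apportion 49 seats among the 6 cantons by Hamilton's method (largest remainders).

Oakdale 6; Rivermont 11; Pinehurst 5; Claybrook 5; Stonebridge 5; Millford 17

Standard divisor: 228267 ÷ 49 ≈ 4658.51.
Standard quotas: Oakdale 6.4991, Rivermont 10.7904, Pinehurst 5.2403, Claybrook 5.0641, Stonebridge 4.5407, Millford 16.8655.
Lower quotas: Oakdale 6, Rivermont 10, Pinehurst 5, Claybrook 5, Stonebridge 4, Millford 16 (sum 46, leaving 3 seats).
Remainders in descending order: Millford 0.8655, Rivermont 0.7904, Stonebridge 0.5407, Oakdale 0.4991, Pinehurst 0.2403, Claybrook 0.0641.
Largest remainders: Millford, Rivermont, Stonebridge receive the extra seats.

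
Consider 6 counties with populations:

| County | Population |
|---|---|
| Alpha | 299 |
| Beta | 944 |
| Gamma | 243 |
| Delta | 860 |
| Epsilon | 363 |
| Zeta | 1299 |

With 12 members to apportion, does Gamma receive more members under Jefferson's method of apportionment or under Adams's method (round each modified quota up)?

Jefferson: Alpha 1, Beta 3, Gamma 0, Delta 3, Epsilon 1, Zeta 4.
Adams: Alpha 1, Beta 3, Gamma 1, Delta 2, Epsilon 1, Zeta 4.
Gamma gets 0 under Jefferson and 1 under Adams.

Adams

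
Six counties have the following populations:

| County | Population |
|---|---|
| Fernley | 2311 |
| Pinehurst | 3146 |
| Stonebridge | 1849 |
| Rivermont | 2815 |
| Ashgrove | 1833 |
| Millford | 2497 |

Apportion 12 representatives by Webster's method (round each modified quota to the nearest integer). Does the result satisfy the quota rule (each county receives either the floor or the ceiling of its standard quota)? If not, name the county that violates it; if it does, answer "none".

none

Standard quotas: Fernley 1.919, Pinehurst 2.612, Stonebridge 1.535, Rivermont 2.338, Ashgrove 1.522, Millford 2.073.
Webster allocation: Fernley 2, Pinehurst 3, Stonebridge 2, Rivermont 2, Ashgrove 1, Millford 2.
Every allocation lies between the lower and upper quota.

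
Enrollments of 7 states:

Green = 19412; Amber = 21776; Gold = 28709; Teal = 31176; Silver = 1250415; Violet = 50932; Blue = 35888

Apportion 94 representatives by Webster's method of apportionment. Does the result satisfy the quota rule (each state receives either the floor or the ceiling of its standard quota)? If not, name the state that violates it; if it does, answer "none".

Silver

Standard quotas: Green 1.269, Amber 1.423, Gold 1.876, Teal 2.037, Silver 81.720, Violet 3.329, Blue 2.345.
Webster allocation: Green 1, Amber 1, Gold 2, Teal 2, Silver 83, Violet 3, Blue 2.
Silver has quota 81.720 (lower 81, upper 82) but receives 83 — outside the quota interval.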